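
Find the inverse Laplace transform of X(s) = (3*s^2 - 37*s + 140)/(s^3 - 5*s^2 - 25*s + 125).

3*t*exp(5*t) - exp(5*t) + 4*exp(-5*t)

Factor the denominator: s^3 - 5*s^2 - 25*s + 125 = (s - 5)^2*(s + 5).
Partial fraction decomposition gives [-1/(s - 5)] + [3/(s - 5)^2] + [4/(s + 5)].
Invert each term: -1/(s - 5) ↔ -e^(5t); 3/(s - 5)^2 ↔ 3t·e^(5t); 4/(s + 5) ↔ 4e^(-5t).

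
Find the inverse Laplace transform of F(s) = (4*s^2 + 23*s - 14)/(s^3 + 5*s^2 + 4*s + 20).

Factor the denominator: s^3 + 5*s^2 + 4*s + 20 = (s + 5)*(s^2 + 4).
Partial fraction decomposition gives [-1/(s + 5)] + [5*s/(s^2 + 4)] + [-2/(s^2 + 4)].
Invert each term: -1/(s + 5) ↔ -e^(-5t); 5·s/(s^2 + 4) ↔ 5cos(2t); -1·2/(s^2 + 4) ↔ -sin(2t).

-sin(2*t) + 5*cos(2*t) - exp(-5*t)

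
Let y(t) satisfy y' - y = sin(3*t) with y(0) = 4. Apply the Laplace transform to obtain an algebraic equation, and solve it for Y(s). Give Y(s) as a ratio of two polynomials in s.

Apply the Laplace transform to the equation.
With L{y'} = sY - y(0) = sY - 4: the LHS transforms to (s - 1)Y - (4).
The right side is L{sin(3*t)} = 3/(s^2 + 9).
So (s - 1)Y = 3/(s^2 + 9) + (4).
Divide through and combine into a single rational function.

Y(s) = (4*s^2 + 39)/(s^3 - s^2 + 9*s - 9)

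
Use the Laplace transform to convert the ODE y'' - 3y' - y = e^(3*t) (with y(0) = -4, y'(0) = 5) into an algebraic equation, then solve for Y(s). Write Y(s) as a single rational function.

Take the Laplace transform of both sides.
With L{y''} = s^2 Y - s·y(0) - y'(0) and L{y'} = sY - y(0), with y(0) = -4, y'(0) = 5: the LHS transforms to (s^2 - 3*s - 1)Y - (-4*s + 17).
The right side is L{e^(3*t)} = 1/(s - 3).
So (s^2 - 3*s - 1)Y = 1/(s - 3) + (-4*s + 17).
Divide through and combine into a single rational function.

Y(s) = (-4*s^2 + 29*s - 50)/(s^3 - 6*s^2 + 8*s + 3)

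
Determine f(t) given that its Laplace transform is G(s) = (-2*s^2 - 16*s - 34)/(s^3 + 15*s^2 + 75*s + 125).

Factor the denominator: s^3 + 15*s^2 + 75*s + 125 = (s + 5)^3.
Partial fraction decomposition gives [-2/(s + 5)] + [4/(s + 5)^2] + [-4/(s + 5)^3].
Invert each term: -2/(s + 5) ↔ -2e^(-5t); 4/(s + 5)^2 ↔ 4t·e^(-5t); -4/(s + 5)^3 ↔ (-2)t^2·e^(-5t).

f(t) = -2*t^2*exp(-5*t) + 4*t*exp(-5*t) - 2*exp(-5*t)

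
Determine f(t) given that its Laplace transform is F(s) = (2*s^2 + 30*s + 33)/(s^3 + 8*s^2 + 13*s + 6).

Factor the denominator: s^3 + 8*s^2 + 13*s + 6 = (s + 1)^2*(s + 6).
Partial fraction decomposition gives [5/(s + 1)] + [(s + 1)^(-2)] + [-3/(s + 6)].
Invert each term: 5/(s + 1) ↔ 5e^(-t); 1/(s + 1)^2 ↔ t·e^(-t); -3/(s + 6) ↔ -3e^(-6t).

f(t) = t*exp(-t) + 5*exp(-t) - 3*exp(-6*t)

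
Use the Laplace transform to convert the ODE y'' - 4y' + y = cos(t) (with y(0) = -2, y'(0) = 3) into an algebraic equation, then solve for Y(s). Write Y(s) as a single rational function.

Y(s) = (-2*s^3 + 11*s^2 - s + 11)/(s^4 - 4*s^3 + 2*s^2 - 4*s + 1)

Take the Laplace transform of both sides.
With L{y''} = s^2 Y - s·y(0) - y'(0) and L{y'} = sY - y(0), with y(0) = -2, y'(0) = 3: the LHS transforms to (s^2 - 4*s + 1)Y - (-2*s + 11).
The right side is L{cos(t)} = s/(s^2 + 1).
So (s^2 - 4*s + 1)Y = s/(s^2 + 1) + (-2*s + 11).
Isolate Y and clear denominators.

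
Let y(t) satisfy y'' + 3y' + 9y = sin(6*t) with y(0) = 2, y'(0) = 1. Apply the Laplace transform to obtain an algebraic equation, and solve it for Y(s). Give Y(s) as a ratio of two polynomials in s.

Y(s) = (2*s^3 + 7*s^2 + 72*s + 258)/(s^4 + 3*s^3 + 45*s^2 + 108*s + 324)

Take the Laplace transform of both sides.
With L{y''} = s^2 Y - s·y(0) - y'(0) and L{y'} = sY - y(0), with y(0) = 2, y'(0) = 1: the LHS transforms to (s^2 + 3*s + 9)Y - (2*s + 7).
The right side is L{sin(6*t)} = 6/(s^2 + 36).
So (s^2 + 3*s + 9)Y = 6/(s^2 + 36) + (2*s + 7).
Isolate Y and clear denominators.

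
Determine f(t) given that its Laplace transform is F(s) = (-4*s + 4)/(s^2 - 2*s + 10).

Rewrite the denominator: s^2 - 2*s + 10 = (s - 1)^2 + 9.
The form in (s - 1) signals a first-shifting-theorem factor e^(t).
Since L{cos(3t)} = s/(s^2 + 9), the inverse is exp(t)*cos(3*t), scaled by -4.

f(t) = -4*exp(t)*cos(3*t)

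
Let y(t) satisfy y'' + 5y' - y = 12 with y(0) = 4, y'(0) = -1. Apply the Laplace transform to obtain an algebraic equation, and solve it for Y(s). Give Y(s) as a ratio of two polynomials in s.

Apply the Laplace transform to the equation.
The derivative rules (L{y''} = s^2 Y - s·y(0) - y'(0) and L{y'} = sY - y(0), with y(0) = 4, y'(0) = -1) turn the left side into (s^2 + 5*s - 1)Y - (4*s + 19).
The right side is L{12} = 12/s.
So (s^2 + 5*s - 1)Y = 12/s + (4*s + 19).
Isolate Y and clear denominators.

Y(s) = (4*s^2 + 19*s + 12)/(s^3 + 5*s^2 - s)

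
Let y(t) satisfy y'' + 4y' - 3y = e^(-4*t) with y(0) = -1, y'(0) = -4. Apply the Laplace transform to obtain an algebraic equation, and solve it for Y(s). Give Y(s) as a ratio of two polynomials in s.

Apply the Laplace transform to the equation.
Using L{y''} = s^2 Y - s·y(0) - y'(0) and L{y'} = sY - y(0), with y(0) = -1, y'(0) = -4, the left side becomes (s^2 + 4*s - 3)Y - (-s - 8).
The right side is L{e^(-4*t)} = 1/(s + 4).
So (s^2 + 4*s - 3)Y = 1/(s + 4) + (-s - 8).
Divide through and combine into a single rational function.

Y(s) = (-s^2 - 12*s - 31)/(s^3 + 8*s^2 + 13*s - 12)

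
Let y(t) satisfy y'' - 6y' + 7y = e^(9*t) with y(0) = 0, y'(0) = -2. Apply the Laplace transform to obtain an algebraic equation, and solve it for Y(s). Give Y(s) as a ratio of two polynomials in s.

Y(s) = (-2*s + 19)/(s^3 - 15*s^2 + 61*s - 63)

Transform both sides with L{·}.
Using L{y''} = s^2 Y - s·y(0) - y'(0) and L{y'} = sY - y(0), with y(0) = 0, y'(0) = -2, the left side becomes (s^2 - 6*s + 7)Y - (-2).
The right side is L{e^(9*t)} = 1/(s - 9).
So (s^2 - 6*s + 7)Y = 1/(s - 9) + (-2).
Divide through and combine into a single rational function.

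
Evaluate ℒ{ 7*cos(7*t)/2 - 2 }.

Apply the Laplace transform termwise.
L{-2} = -2/s; (7/2)·[L{cos(7t)} = s/(s^2 + 49)].

7*s/(2*(s^2 + 49)) - 2/s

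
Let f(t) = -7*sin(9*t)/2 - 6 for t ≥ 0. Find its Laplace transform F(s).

F(s) = -63/(2*(s^2 + 81)) - 6/s

The transform is linear, so treat each term independently.
L{-6} = -6/s; (-7/2)·[L{sin(9t)} = 9/(s^2 + 81)].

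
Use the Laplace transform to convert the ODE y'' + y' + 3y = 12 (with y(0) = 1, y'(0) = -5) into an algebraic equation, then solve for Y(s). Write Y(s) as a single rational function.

Laplace-transform each side.
The derivative rules (L{y''} = s^2 Y - s·y(0) - y'(0) and L{y'} = sY - y(0), with y(0) = 1, y'(0) = -5) turn the left side into (s^2 + s + 3)Y - (s - 4).
The right side is L{12} = 12/s.
So (s^2 + s + 3)Y = 12/s + (s - 4).
Divide through and combine into a single rational function.

Y(s) = (s^2 - 4*s + 12)/(s^3 + s^2 + 3*s)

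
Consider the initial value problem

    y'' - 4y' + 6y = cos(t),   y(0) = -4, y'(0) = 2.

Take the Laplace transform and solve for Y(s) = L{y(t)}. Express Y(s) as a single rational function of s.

Y(s) = (-4*s^3 + 18*s^2 - 3*s + 18)/(s^4 - 4*s^3 + 7*s^2 - 4*s + 6)

Transform both sides with L{·}.
With L{y''} = s^2 Y - s·y(0) - y'(0) and L{y'} = sY - y(0), with y(0) = -4, y'(0) = 2: the LHS transforms to (s^2 - 4*s + 6)Y - (-4*s + 18).
The right side is L{cos(t)} = s/(s^2 + 1).
So (s^2 - 4*s + 6)Y = s/(s^2 + 1) + (-4*s + 18).
Divide through and combine into a single rational function.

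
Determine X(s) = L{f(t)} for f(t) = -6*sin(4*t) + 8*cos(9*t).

X(s) = 8*s/(s^2 + 81) - 24/(s^2 + 16)

By linearity of the Laplace transform, transform each term separately.
(8)·[L{cos(9t)} = s/(s^2 + 81)]; (-6)·[L{sin(4t)} = 4/(s^2 + 16)].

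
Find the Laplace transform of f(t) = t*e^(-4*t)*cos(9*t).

L{cos(9t)} = s/(s^2 + 81).
Multiplying by e^(-4t) shifts s → s + 4, so L{e^(-4*t)*cos(9*t)} = (s + 4)/((s + 4)^2 + 81).
Then apply L{t·g(t)} = -d/ds[G(s)] with G(s) = (s + 4)/((s + 4)^2 + 81):
differentiating 1 time and applying the sign gives (s - 5)*(s + 13)/(s^2 + 8*s + 97)^2.

(s - 5)*(s + 13)/(s^2 + 8*s + 97)^2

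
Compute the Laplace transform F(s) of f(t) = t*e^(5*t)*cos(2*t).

F(s) = (s - 7)*(s - 3)/(s^2 - 10*s + 29)^2

L{cos(2t)} = s/(s^2 + 4).
Multiplying by e^(5t) shifts s → s - 5, so L{e^(5*t)*cos(2*t)} = (s - 5)/((s - 5)^2 + 4).
Then apply L{t·g(t)} = -d/ds[G(s)] with G(s) = (s - 5)/((s - 5)^2 + 4):
differentiating 1 time and applying the sign gives (s - 7)*(s - 3)/(s^2 - 10*s + 29)^2.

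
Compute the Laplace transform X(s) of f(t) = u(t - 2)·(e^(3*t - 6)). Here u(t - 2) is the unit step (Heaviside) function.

By the second shifting theorem, L{u(t - c)·g(t - c)} = e^(-cs)·G(s) with c = 2 and G(s) = L{g(t)}.
L{e^(3t)} = 1/(s - 3).

X(s) = exp(-2*s)/(s - 3)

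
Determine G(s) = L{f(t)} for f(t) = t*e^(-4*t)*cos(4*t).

G(s) = s*(s + 8)/(s^2 + 8*s + 32)^2

L{cos(4t)} = s/(s^2 + 16).
Multiplying by e^(-4t) shifts s → s + 4, so L{e^(-4*t)*cos(4*t)} = (s + 4)/((s + 4)^2 + 16).
Then apply L{t·g(t)} = -d/ds[H(s)] with H(s) = (s + 4)/((s + 4)^2 + 16):
differentiating 1 time and applying the sign gives s*(s + 8)/(s^2 + 8*s + 32)^2.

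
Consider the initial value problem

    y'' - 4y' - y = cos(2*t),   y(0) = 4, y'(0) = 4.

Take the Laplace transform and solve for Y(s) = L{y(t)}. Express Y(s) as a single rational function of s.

Transform both sides with L{·}.
The derivative rules (L{y''} = s^2 Y - s·y(0) - y'(0) and L{y'} = sY - y(0), with y(0) = 4, y'(0) = 4) turn the left side into (s^2 - 4*s - 1)Y - (4*s - 12).
The right side is L{cos(2*t)} = s/(s^2 + 4).
So (s^2 - 4*s - 1)Y = s/(s^2 + 4) + (4*s - 12).
Solve for Y(s) and write it as one ratio of polynomials.

Y(s) = (4*s^3 - 12*s^2 + 17*s - 48)/(s^4 - 4*s^3 + 3*s^2 - 16*s - 4)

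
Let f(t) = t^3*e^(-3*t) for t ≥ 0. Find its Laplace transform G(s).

L{t^3} = 3!/s^4 = 6/s^4.
By the first shifting theorem, multiplying by e^(-3t) replaces s with s + 3.

G(s) = 6/(s + 3)^4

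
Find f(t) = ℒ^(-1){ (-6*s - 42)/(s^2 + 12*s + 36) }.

Factor the denominator: s^2 + 12*s + 36 = (s + 6)^2.
Partial fraction decomposition gives [-6/(s + 6)] + [-6/(s + 6)^2].
Invert each term: -6/(s + 6) ↔ -6e^(-6t); -6/(s + 6)^2 ↔ -6t·e^(-6t).

f(t) = -6*t*exp(-6*t) - 6*exp(-6*t)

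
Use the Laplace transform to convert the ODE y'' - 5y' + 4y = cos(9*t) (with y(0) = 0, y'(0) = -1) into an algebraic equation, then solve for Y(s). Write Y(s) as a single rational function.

Laplace-transform each side.
The derivative rules (L{y''} = s^2 Y - s·y(0) - y'(0) and L{y'} = sY - y(0), with y(0) = 0, y'(0) = -1) turn the left side into (s^2 - 5*s + 4)Y - (-1).
The right side is L{cos(9*t)} = s/(s^2 + 81).
So (s^2 - 5*s + 4)Y = s/(s^2 + 81) + (-1).
Solve for Y(s) and write it as one ratio of polynomials.

Y(s) = (-s^2 + s - 81)/(s^4 - 5*s^3 + 85*s^2 - 405*s + 324)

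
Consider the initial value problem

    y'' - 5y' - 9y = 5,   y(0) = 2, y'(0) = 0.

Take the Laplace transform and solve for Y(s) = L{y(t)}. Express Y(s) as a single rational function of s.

Laplace-transform each side.
The derivative rules (L{y''} = s^2 Y - s·y(0) - y'(0) and L{y'} = sY - y(0), with y(0) = 2, y'(0) = 0) turn the left side into (s^2 - 5*s - 9)Y - (2*s - 10).
The right side is L{5} = 5/s.
So (s^2 - 5*s - 9)Y = 5/s + (2*s - 10).
Solve for Y(s) and write it as one ratio of polynomials.

Y(s) = (2*s^2 - 10*s + 5)/(s^3 - 5*s^2 - 9*s)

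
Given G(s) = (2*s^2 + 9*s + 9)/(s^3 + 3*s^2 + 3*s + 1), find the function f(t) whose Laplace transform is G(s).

Factor the denominator: s^3 + 3*s^2 + 3*s + 1 = (s + 1)^3.
Partial fraction decomposition gives [2/(s + 1)] + [5/(s + 1)^2] + [2/(s + 1)^3].
Invert each term: 2/(s + 1) ↔ 2e^(-t); 5/(s + 1)^2 ↔ 5t·e^(-t); 2/(s + 1)^3 ↔ (1)t^2·e^(-t).

f(t) = t^2*exp(-t) + 5*t*exp(-t) + 2*exp(-t)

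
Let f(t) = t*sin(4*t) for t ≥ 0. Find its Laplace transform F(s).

F(s) = 8*s/(s^2 + 16)^2

L{sin(4t)} = 4/(s^2 + 16).
Then apply L{t·g(t)} = -d/ds[G(s)] with G(s) = 4/(s^2 + 16):
differentiating 1 time and applying the sign gives 8*s/(s^2 + 16)^2.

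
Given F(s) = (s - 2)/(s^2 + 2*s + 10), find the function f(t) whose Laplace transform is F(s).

f(t) = -exp(-t)*sin(3*t) + exp(-t)*cos(3*t)

Complete the square in the denominator: s^2 + 2*s + 10 = (s + 1)^2 + 3^2.
Split the numerator to match: s - 2 = 1·(s + 1) - 1·3.
Invert each term: 1·(s + 1)/((s + 1)^2 + 9) ↔ e^(-t)cos(3t); -1·3/((s + 1)^2 + 9) ↔ -e^(-t)sin(3t).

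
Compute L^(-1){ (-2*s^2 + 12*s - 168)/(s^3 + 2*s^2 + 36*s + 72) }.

Factor the denominator: s^3 + 2*s^2 + 36*s + 72 = (s + 2)*(s^2 + 36).
Partial fraction decomposition gives [-5/(s + 2)] + [3*s/(s^2 + 36)] + [6/(s^2 + 36)].
Invert each term: -5/(s + 2) ↔ -5e^(-2t); 3·s/(s^2 + 36) ↔ 3cos(6t); 1·6/(s^2 + 36) ↔ sin(6t).

sin(6*t) + 3*cos(6*t) - 5*exp(-2*t)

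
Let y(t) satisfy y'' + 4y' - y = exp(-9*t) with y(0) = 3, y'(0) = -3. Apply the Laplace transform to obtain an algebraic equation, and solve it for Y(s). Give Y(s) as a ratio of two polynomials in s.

Y(s) = (3*s^2 + 36*s + 82)/(s^3 + 13*s^2 + 35*s - 9)

Apply the Laplace transform to the equation.
The derivative rules (L{y''} = s^2 Y - s·y(0) - y'(0) and L{y'} = sY - y(0), with y(0) = 3, y'(0) = -3) turn the left side into (s^2 + 4*s - 1)Y - (3*s + 9).
The right side is L{exp(-9*t)} = 1/(s + 9).
So (s^2 + 4*s - 1)Y = 1/(s + 9) + (3*s + 9).
Solve for Y(s) and write it as one ratio of polynomials.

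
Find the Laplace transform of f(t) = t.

L{t} = 1!/s^2 = 1/s^2.

s^(-2)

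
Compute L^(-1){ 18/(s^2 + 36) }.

3*sin(6*t)

Since L{sin(6t)} = 6/(s^2 + 36), the inverse is sin(6*t), scaled by 3.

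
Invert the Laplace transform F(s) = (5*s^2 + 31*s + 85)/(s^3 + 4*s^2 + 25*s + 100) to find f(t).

Factor the denominator: s^3 + 4*s^2 + 25*s + 100 = (s + 4)*(s^2 + 25).
Partial fraction decomposition gives [1/(s + 4)] + [4*s/(s^2 + 25)] + [15/(s^2 + 25)].
Invert each term: 1/(s + 4) ↔ e^(-4t); 4·s/(s^2 + 25) ↔ 4cos(5t); 3·5/(s^2 + 25) ↔ 3sin(5t).

f(t) = 3*sin(5*t) + 4*cos(5*t) + exp(-4*t)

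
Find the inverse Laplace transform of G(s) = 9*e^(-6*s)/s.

The factor e^(-6s) signals a time shift by c = 6 (second shifting theorem).
L{9} = 9/s, so L^-1{9/s} = 9.
Hence the inverse is u(t - 6) times that function evaluated at t - 6.

Heaviside(t - 6)*(9)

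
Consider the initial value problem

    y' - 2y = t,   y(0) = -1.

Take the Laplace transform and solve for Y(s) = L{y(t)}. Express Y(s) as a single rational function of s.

Y(s) = (-s^2 + 1)/(s^3 - 2*s^2)

Laplace-transform each side.
Using L{y'} = sY - y(0) = sY - (-1), the left side becomes (s - 2)Y - (-1).
The right side is L{t} = s^(-2).
So (s - 2)Y = s^(-2) + (-1).
Solve for Y(s) and write it as one ratio of polynomials.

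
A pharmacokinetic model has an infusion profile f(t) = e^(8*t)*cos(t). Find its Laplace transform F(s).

F(s) = (s - 8)/((s - 8)^2 + 1)

L{cos(t)} = s/(s^2 + 1).
By the first shifting theorem, multiplying by e^(8t) replaces s with s - 8.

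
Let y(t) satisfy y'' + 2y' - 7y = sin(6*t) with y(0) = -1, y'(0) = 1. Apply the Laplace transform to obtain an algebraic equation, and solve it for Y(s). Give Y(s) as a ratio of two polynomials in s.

Laplace-transform each side.
Using L{y''} = s^2 Y - s·y(0) - y'(0) and L{y'} = sY - y(0), with y(0) = -1, y'(0) = 1, the left side becomes (s^2 + 2*s - 7)Y - (-s - 1).
The right side is L{sin(6*t)} = 6/(s^2 + 36).
So (s^2 + 2*s - 7)Y = 6/(s^2 + 36) + (-s - 1).
Solve for Y(s) and write it as one ratio of polynomials.

Y(s) = (-s^3 - s^2 - 36*s - 30)/(s^4 + 2*s^3 + 29*s^2 + 72*s - 252)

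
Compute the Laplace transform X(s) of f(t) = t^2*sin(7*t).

X(s) = 14*(3*s^2 - 49)/(s^2 + 49)^3

L{sin(7t)} = 7/(s^2 + 49).
Then apply L{t^2·g(t)} = (-1)^2 d^2/ds^2[G(s)] with G(s) = 7/(s^2 + 49):
differentiating 2 times and applying the sign gives 14*(3*s^2 - 49)/(s^2 + 49)^3.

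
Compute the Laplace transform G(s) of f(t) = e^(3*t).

L{e^(3t)} = 1/(s - 3).

G(s) = 1/(s - 3)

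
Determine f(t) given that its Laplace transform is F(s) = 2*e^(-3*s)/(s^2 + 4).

f(t) = Heaviside(t - 3)*(sin(2*t - 6))

The factor e^(-3s) signals a time shift by c = 3 (second shifting theorem).
L{sin(2t)} = 2/(s^2 + 4), so L^-1{2/(s^2 + 4)} = sin(2*t).
Hence the inverse is u(t - 3) times that function evaluated at t - 3.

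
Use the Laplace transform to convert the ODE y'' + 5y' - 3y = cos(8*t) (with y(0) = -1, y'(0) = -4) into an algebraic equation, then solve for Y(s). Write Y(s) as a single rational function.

Y(s) = (-s^3 - 9*s^2 - 63*s - 576)/(s^4 + 5*s^3 + 61*s^2 + 320*s - 192)

Apply the Laplace transform to the equation.
Using L{y''} = s^2 Y - s·y(0) - y'(0) and L{y'} = sY - y(0), with y(0) = -1, y'(0) = -4, the left side becomes (s^2 + 5*s - 3)Y - (-s - 9).
The right side is L{cos(8*t)} = s/(s^2 + 64).
So (s^2 + 5*s - 3)Y = s/(s^2 + 64) + (-s - 9).
Divide through and combine into a single rational function.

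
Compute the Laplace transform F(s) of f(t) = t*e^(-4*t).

L{e^(-4t)} = 1/(s + 4).
Then apply L{t·g(t)} = -d/ds[G(s)] with G(s) = 1/(s + 4):
differentiating 1 time and applying the sign gives (s + 4)^(-2).

F(s) = (s + 4)^(-2)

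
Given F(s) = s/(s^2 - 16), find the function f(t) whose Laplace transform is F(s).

f(t) = cosh(4*t)

Since L{cosh(4t)} = s/(s^2 - 16), the inverse is cosh(4*t).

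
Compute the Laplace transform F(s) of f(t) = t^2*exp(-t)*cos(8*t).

F(s) = 2*(s + 1)*(s^2 + 2*s - 191)/(s^2 + 2*s + 65)^3

L{cos(8t)} = s/(s^2 + 64).
Multiplying by e^(-t) shifts s → s + 1, so L{exp(-t)*cos(8*t)} = (s + 1)/((s + 1)^2 + 64).
Then apply L{t^2·g(t)} = (-1)^2 d^2/ds^2[G(s)] with G(s) = (s + 1)/((s + 1)^2 + 64):
differentiating 2 times and applying the sign gives 2*(s + 1)*(s^2 + 2*s - 191)/(s^2 + 2*s + 65)^3.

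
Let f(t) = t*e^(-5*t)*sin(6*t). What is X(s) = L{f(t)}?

L{sin(6t)} = 6/(s^2 + 36).
Multiplying by e^(-5t) shifts s → s + 5, so L{e^(-5*t)*sin(6*t)} = 6/((s + 5)^2 + 36).
Then apply L{t·g(t)} = -d/ds[G(s)] with G(s) = 6/((s + 5)^2 + 36):
differentiating 1 time and applying the sign gives 12*(s + 5)/(s^2 + 10*s + 61)^2.

X(s) = 12*(s + 5)/(s^2 + 10*s + 61)^2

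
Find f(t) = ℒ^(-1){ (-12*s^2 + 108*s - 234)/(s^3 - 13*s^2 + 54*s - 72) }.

f(t) = -3*exp(6*t) - 3*exp(4*t) - 6*exp(3*t)

Factor the denominator: s^3 - 13*s^2 + 54*s - 72 = (s - 6)*(s - 4)*(s - 3).
Partial fraction decomposition gives [-3/(s - 4)] + [-3/(s - 6)] + [-6/(s - 3)].
Invert each term: -3/(s - 4) ↔ -3e^(4t); -3/(s - 6) ↔ -3e^(6t); -6/(s - 3) ↔ -6e^(3t).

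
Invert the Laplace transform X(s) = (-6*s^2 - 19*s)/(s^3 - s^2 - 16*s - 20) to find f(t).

Factor the denominator: s^3 - s^2 - 16*s - 20 = (s - 5)*(s + 2)^2.
Partial fraction decomposition gives [-1/(s + 2)] + [-2/(s + 2)^2] + [-5/(s - 5)].
Invert each term: -1/(s + 2) ↔ -e^(-2t); -2/(s + 2)^2 ↔ -2t·e^(-2t); -5/(s - 5) ↔ -5e^(5t).

f(t) = -2*t*exp(-2*t) - 5*exp(5*t) - exp(-2*t)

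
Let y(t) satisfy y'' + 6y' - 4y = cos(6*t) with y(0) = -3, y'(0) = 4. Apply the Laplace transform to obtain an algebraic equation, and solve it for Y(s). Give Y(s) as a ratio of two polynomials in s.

Apply the Laplace transform to the equation.
With L{y''} = s^2 Y - s·y(0) - y'(0) and L{y'} = sY - y(0), with y(0) = -3, y'(0) = 4: the LHS transforms to (s^2 + 6*s - 4)Y - (-3*s - 14).
The right side is L{cos(6*t)} = s/(s^2 + 36).
So (s^2 + 6*s - 4)Y = s/(s^2 + 36) + (-3*s - 14).
Divide through and combine into a single rational function.

Y(s) = (-3*s^3 - 14*s^2 - 107*s - 504)/(s^4 + 6*s^3 + 32*s^2 + 216*s - 144)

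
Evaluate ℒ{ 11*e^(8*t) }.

L{11} = 11/s.
By the first shifting theorem, multiplying by e^(8t) replaces s with s - 8.

11/(s - 8)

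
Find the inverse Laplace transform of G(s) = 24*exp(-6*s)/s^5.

Heaviside(t - 6)*((t - 6)^4)

The factor e^(-6s) signals a time shift by c = 6 (second shifting theorem).
L{t^4} = 4!/s^5 = 24/s^5, so L^-1{24/s^5} = t^4.
Hence the inverse is u(t - 6) times that function evaluated at t - 6.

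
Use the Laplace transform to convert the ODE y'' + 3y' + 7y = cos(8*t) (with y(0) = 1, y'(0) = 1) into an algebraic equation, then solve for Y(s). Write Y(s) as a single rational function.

Y(s) = (s^3 + 4*s^2 + 65*s + 256)/(s^4 + 3*s^3 + 71*s^2 + 192*s + 448)

Transform both sides with L{·}.
With L{y''} = s^2 Y - s·y(0) - y'(0) and L{y'} = sY - y(0), with y(0) = 1, y'(0) = 1: the LHS transforms to (s^2 + 3*s + 7)Y - (s + 4).
The right side is L{cos(8*t)} = s/(s^2 + 64).
So (s^2 + 3*s + 7)Y = s/(s^2 + 64) + (s + 4).
Solve for Y(s) and write it as one ratio of polynomials.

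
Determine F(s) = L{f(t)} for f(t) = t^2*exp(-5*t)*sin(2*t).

F(s) = 4*(3*s^2 + 30*s + 71)/(s^2 + 10*s + 29)^3

L{sin(2t)} = 2/(s^2 + 4).
Multiplying by e^(-5t) shifts s → s + 5, so L{exp(-5*t)*sin(2*t)} = 2/((s + 5)^2 + 4).
Then apply L{t^2·g(t)} = (-1)^2 d^2/ds^2[G(s)] with G(s) = 2/((s + 5)^2 + 4):
differentiating 2 times and applying the sign gives 4*(3*s^2 + 30*s + 71)/(s^2 + 10*s + 29)^3.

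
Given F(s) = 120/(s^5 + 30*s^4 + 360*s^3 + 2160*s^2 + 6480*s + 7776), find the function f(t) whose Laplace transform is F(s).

Rewrite the denominator: s^5 + 30*s^4 + 360*s^3 + 2160*s^2 + 6480*s + 7776 = (s + 6)^5.
The form in (s + 6) signals a first-shifting-theorem factor e^(-6t).
Since L{t^4} = 4!/s^5 = 24/s^5, the inverse is t^4*exp(-6*t), scaled by 5.

f(t) = 5*t^4*exp(-6*t)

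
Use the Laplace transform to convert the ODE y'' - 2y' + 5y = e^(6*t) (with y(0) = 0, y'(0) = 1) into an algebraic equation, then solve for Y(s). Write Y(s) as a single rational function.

Apply the Laplace transform to the equation.
Using L{y''} = s^2 Y - s·y(0) - y'(0) and L{y'} = sY - y(0), with y(0) = 0, y'(0) = 1, the left side becomes (s^2 - 2*s + 5)Y - (1).
The right side is L{e^(6*t)} = 1/(s - 6).
So (s^2 - 2*s + 5)Y = 1/(s - 6) + (1).
Solve for Y(s) and write it as one ratio of polynomials.

Y(s) = (s - 5)/(s^3 - 8*s^2 + 17*s - 30)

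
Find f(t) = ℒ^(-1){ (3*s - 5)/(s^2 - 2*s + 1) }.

Factor the denominator: s^2 - 2*s + 1 = (s - 1)^2.
Partial fraction decomposition gives [3/(s - 1)] + [-2/(s - 1)^2].
Invert each term: 3/(s - 1) ↔ 3e^(t); -2/(s - 1)^2 ↔ -2t·e^(t).

f(t) = -2*t*exp(t) + 3*exp(t)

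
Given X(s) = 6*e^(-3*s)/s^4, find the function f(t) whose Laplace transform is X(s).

The factor e^(-3s) signals a time shift by c = 3 (second shifting theorem).
L{t^3} = 3!/s^4 = 6/s^4, so L^-1{6/s^4} = t^3.
Hence the inverse is u(t - 3) times that function evaluated at t - 3.

f(t) = Heaviside(t - 3)*((t - 3)^3)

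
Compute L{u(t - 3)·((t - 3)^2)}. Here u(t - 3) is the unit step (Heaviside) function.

By the second shifting theorem, L{u(t - c)·g(t - c)} = e^(-cs)·G(s) with c = 3 and G(s) = L{g(t)}.
L{t^2} = 2!/s^3 = 2/s^3.

2*exp(-3*s)/s^3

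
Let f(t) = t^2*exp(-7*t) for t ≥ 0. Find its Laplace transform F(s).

L{e^(-7t)} = 1/(s + 7).
Then apply L{t^2·g(t)} = (-1)^2 d^2/ds^2[G(s)] with G(s) = 1/(s + 7):
differentiating 2 times and applying the sign gives 2/(s + 7)^3.

F(s) = 2/(s + 7)^3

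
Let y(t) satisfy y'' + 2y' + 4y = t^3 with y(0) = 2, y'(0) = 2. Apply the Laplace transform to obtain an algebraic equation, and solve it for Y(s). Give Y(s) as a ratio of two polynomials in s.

Take the Laplace transform of both sides.
The derivative rules (L{y''} = s^2 Y - s·y(0) - y'(0) and L{y'} = sY - y(0), with y(0) = 2, y'(0) = 2) turn the left side into (s^2 + 2*s + 4)Y - (2*s + 6).
The right side is L{t^3} = 6/s^4.
So (s^2 + 2*s + 4)Y = 6/s^4 + (2*s + 6).
Solve for Y(s) and write it as one ratio of polynomials.

Y(s) = (2*s^5 + 6*s^4 + 6)/(s^6 + 2*s^5 + 4*s^4)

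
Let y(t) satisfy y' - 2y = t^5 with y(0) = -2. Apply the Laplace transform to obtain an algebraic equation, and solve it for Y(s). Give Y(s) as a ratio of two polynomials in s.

Y(s) = (-2*s^6 + 120)/(s^7 - 2*s^6)

Transform both sides with L{·}.
The derivative rules (L{y'} = sY - y(0) = sY - (-2)) turn the left side into (s - 2)Y - (-2).
The right side is L{t^5} = 120/s^6.
So (s - 2)Y = 120/s^6 + (-2).
Divide through and combine into a single rational function.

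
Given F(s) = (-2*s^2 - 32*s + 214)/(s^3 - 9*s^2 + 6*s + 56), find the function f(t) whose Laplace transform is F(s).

f(t) = -4*exp(7*t) - 3*exp(4*t) + 5*exp(-2*t)

Factor the denominator: s^3 - 9*s^2 + 6*s + 56 = (s - 7)*(s - 4)*(s + 2).
Partial fraction decomposition gives [-4/(s - 7)] + [5/(s + 2)] + [-3/(s - 4)].
Invert each term: -4/(s - 7) ↔ -4e^(7t); 5/(s + 2) ↔ 5e^(-2t); -3/(s - 4) ↔ -3e^(4t).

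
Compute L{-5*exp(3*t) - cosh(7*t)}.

By linearity of the Laplace transform, transform each term separately.
(-5)·[L{e^(3t)} = 1/(s - 3)]; (-1)·[L{cosh(7t)} = s/(s^2 - 49)].

-s/(s^2 - 49) - 5/(s - 3)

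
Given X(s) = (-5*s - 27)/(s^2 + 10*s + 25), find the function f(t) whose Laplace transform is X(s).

Factor the denominator: s^2 + 10*s + 25 = (s + 5)^2.
Partial fraction decomposition gives [-5/(s + 5)] + [-2/(s + 5)^2].
Invert each term: -5/(s + 5) ↔ -5e^(-5t); -2/(s + 5)^2 ↔ -2t·e^(-5t).

f(t) = -2*t*exp(-5*t) - 5*exp(-5*t)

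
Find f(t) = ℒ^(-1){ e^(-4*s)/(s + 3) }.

f(t) = Heaviside(t - 4)*(exp(-3*t + 12))

The factor e^(-4s) signals a time shift by c = 4 (second shifting theorem).
L{e^(-3t)} = 1/(s + 3), so L^-1{1/(s + 3)} = e^(-3*t).
Hence the inverse is u(t - 4) times that function evaluated at t - 4.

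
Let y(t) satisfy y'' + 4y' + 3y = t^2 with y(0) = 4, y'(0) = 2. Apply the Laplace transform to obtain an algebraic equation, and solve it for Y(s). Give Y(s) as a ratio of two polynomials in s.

Y(s) = (4*s^4 + 18*s^3 + 2)/(s^5 + 4*s^4 + 3*s^3)

Laplace-transform each side.
The derivative rules (L{y''} = s^2 Y - s·y(0) - y'(0) and L{y'} = sY - y(0), with y(0) = 4, y'(0) = 2) turn the left side into (s^2 + 4*s + 3)Y - (4*s + 18).
The right side is L{t^2} = 2/s^3.
So (s^2 + 4*s + 3)Y = 2/s^3 + (4*s + 18).
Divide through and combine into a single rational function.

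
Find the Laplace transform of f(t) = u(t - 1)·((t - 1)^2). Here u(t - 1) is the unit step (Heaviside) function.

2*exp(-s)/s^3

By the second shifting theorem, L{u(t - c)·g(t - c)} = e^(-cs)·H(s) with c = 1 and H(s) = L{g(t)}.
L{t^2} = 2!/s^3 = 2/s^3.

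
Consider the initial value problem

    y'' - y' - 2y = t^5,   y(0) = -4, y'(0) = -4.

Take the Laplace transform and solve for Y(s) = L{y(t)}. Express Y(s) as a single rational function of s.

Y(s) = (-4*s^7 + 120)/(s^8 - s^7 - 2*s^6)

Transform both sides with L{·}.
The derivative rules (L{y''} = s^2 Y - s·y(0) - y'(0) and L{y'} = sY - y(0), with y(0) = -4, y'(0) = -4) turn the left side into (s^2 - s - 2)Y - (-4*s).
The right side is L{t^5} = 120/s^6.
So (s^2 - s - 2)Y = 120/s^6 + (-4*s).
Solve for Y(s) and write it as one ratio of polynomials.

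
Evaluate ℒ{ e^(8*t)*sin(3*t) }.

L{sin(3t)} = 3/(s^2 + 9).
By the first shifting theorem, multiplying by e^(8t) replaces s with s - 8.

3/((s - 8)^2 + 9)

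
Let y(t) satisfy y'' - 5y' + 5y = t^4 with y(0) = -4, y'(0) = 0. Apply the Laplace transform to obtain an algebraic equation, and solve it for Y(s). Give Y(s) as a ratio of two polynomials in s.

Laplace-transform each side.
The derivative rules (L{y''} = s^2 Y - s·y(0) - y'(0) and L{y'} = sY - y(0), with y(0) = -4, y'(0) = 0) turn the left side into (s^2 - 5*s + 5)Y - (-4*s + 20).
The right side is L{t^4} = 24/s^5.
So (s^2 - 5*s + 5)Y = 24/s^5 + (-4*s + 20).
Solve for Y(s) and write it as one ratio of polynomials.

Y(s) = (-4*s^6 + 20*s^5 + 24)/(s^7 - 5*s^6 + 5*s^5)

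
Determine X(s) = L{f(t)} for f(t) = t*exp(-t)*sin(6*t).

X(s) = 12*(s + 1)/(s^2 + 2*s + 37)^2

L{sin(6t)} = 6/(s^2 + 36).
Multiplying by e^(-t) shifts s → s + 1, so L{exp(-t)*sin(6*t)} = 6/((s + 1)^2 + 36).
Then apply L{t·g(t)} = -d/ds[G(s)] with G(s) = 6/((s + 1)^2 + 36):
differentiating 1 time and applying the sign gives 12*(s + 1)/(s^2 + 2*s + 37)^2.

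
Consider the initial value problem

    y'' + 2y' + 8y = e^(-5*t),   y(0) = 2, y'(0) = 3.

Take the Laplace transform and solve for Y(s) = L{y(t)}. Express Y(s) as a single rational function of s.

Apply the Laplace transform to the equation.
Using L{y''} = s^2 Y - s·y(0) - y'(0) and L{y'} = sY - y(0), with y(0) = 2, y'(0) = 3, the left side becomes (s^2 + 2*s + 8)Y - (2*s + 7).
The right side is L{e^(-5*t)} = 1/(s + 5).
So (s^2 + 2*s + 8)Y = 1/(s + 5) + (2*s + 7).
Solve for Y(s) and write it as one ratio of polynomials.

Y(s) = (2*s^2 + 17*s + 36)/(s^3 + 7*s^2 + 18*s + 40)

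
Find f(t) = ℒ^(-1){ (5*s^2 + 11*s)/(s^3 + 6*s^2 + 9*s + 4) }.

f(t) = -2*t*exp(-t) + exp(-t) + 4*exp(-4*t)

Factor the denominator: s^3 + 6*s^2 + 9*s + 4 = (s + 1)^2*(s + 4).
Partial fraction decomposition gives [1/(s + 1)] + [-2/(s + 1)^2] + [4/(s + 4)].
Invert each term: 1/(s + 1) ↔ e^(-t); -2/(s + 1)^2 ↔ -2t·e^(-t); 4/(s + 4) ↔ 4e^(-4t).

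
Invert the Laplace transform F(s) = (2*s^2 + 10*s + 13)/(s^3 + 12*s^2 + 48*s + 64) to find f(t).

f(t) = 5*t^2*exp(-4*t)/2 - 6*t*exp(-4*t) + 2*exp(-4*t)

Factor the denominator: s^3 + 12*s^2 + 48*s + 64 = (s + 4)^3.
Partial fraction decomposition gives [2/(s + 4)] + [-6/(s + 4)^2] + [5/(s + 4)^3].
Invert each term: 2/(s + 4) ↔ 2e^(-4t); -6/(s + 4)^2 ↔ -6t·e^(-4t); 5/(s + 4)^3 ↔ (5/2)t^2·e^(-4t).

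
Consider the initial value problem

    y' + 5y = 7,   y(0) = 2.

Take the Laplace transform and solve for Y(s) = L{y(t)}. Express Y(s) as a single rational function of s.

Y(s) = (2*s + 7)/(s^2 + 5*s)

Apply the Laplace transform to the equation.
The derivative rules (L{y'} = sY - y(0) = sY - 2) turn the left side into (s + 5)Y - (2).
The right side is L{7} = 7/s.
So (s + 5)Y = 7/s + (2).
Solve for Y(s) and write it as one ratio of polynomials.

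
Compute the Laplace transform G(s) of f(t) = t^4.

L{t^4} = 4!/s^5 = 24/s^5.

G(s) = 24/s^5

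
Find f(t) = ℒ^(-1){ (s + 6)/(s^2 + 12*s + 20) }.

f(t) = exp(-6*t)*cosh(4*t)

Rewrite the denominator: s^2 + 12*s + 20 = (s + 6)^2 - 16.
The form in (s + 6) signals a first-shifting-theorem factor e^(-6t).
Since L{cosh(4t)} = s/(s^2 - 16), the inverse is e^(-6*t)*cosh(4*t).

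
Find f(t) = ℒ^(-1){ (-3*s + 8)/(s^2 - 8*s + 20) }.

f(t) = -2*exp(4*t)*sin(2*t) - 3*exp(4*t)*cos(2*t)

Complete the square in the denominator: s^2 - 8*s + 20 = (s - 4)^2 + 2^2.
Split the numerator to match: -3*s + 8 = -3·(s - 4) - 2·2.
Invert each term: -3·(s - 4)/((s - 4)^2 + 4) ↔ -3e^(4t)cos(2t); -2·2/((s - 4)^2 + 4) ↔ -2e^(4t)sin(2t).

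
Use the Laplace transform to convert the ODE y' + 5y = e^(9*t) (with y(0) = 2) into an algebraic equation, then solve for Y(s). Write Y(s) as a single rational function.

Transform both sides with L{·}.
With L{y'} = sY - y(0) = sY - 2: the LHS transforms to (s + 5)Y - (2).
The right side is L{e^(9*t)} = 1/(s - 9).
So (s + 5)Y = 1/(s - 9) + (2).
Isolate Y and clear denominators.

Y(s) = (2*s - 17)/(s^2 - 4*s - 45)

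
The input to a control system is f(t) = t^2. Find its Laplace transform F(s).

F(s) = 2/s^3

L{t^2} = 2!/s^3 = 2/s^3.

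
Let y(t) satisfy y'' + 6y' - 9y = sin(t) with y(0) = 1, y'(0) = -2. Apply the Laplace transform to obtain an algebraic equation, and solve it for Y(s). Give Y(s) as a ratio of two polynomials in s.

Y(s) = (s^3 + 4*s^2 + s + 5)/(s^4 + 6*s^3 - 8*s^2 + 6*s - 9)

Take the Laplace transform of both sides.
Using L{y''} = s^2 Y - s·y(0) - y'(0) and L{y'} = sY - y(0), with y(0) = 1, y'(0) = -2, the left side becomes (s^2 + 6*s - 9)Y - (s + 4).
The right side is L{sin(t)} = 1/(s^2 + 1).
So (s^2 + 6*s - 9)Y = 1/(s^2 + 1) + (s + 4).
Isolate Y and clear denominators.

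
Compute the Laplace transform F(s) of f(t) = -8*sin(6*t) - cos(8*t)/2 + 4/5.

F(s) = -s/(2*(s^2 + 64)) - 48/(s^2 + 36) + 4/(5*s)

Apply the Laplace transform termwise.
(-8)·[L{sin(6t)} = 6/(s^2 + 36)]; (-1/2)·[L{cos(8t)} = s/(s^2 + 64)]; L{4/5} = (4/5)/s.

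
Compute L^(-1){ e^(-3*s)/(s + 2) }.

The factor e^(-3s) signals a time shift by c = 3 (second shifting theorem).
L{e^(-2t)} = 1/(s + 2), so L^-1{1/(s + 2)} = e^(-2*t).
Hence the inverse is u(t - 3) times that function evaluated at t - 3.

Heaviside(t - 3)*(exp(-2*t + 6))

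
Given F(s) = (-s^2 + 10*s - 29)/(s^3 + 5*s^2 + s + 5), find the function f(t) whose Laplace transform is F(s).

f(t) = -5*sin(t) + 3*cos(t) - 4*exp(-5*t)

Factor the denominator: s^3 + 5*s^2 + s + 5 = (s + 5)*(s^2 + 1).
Partial fraction decomposition gives [-4/(s + 5)] + [3*s/(s^2 + 1)] + [-5/(s^2 + 1)].
Invert each term: -4/(s + 5) ↔ -4e^(-5t); 3·s/(s^2 + 1) ↔ 3cos(t); -5·1/(s^2 + 1) ↔ -5sin(t).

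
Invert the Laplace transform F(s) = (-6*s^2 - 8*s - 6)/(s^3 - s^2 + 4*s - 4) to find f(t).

Factor the denominator: s^3 - s^2 + 4*s - 4 = (s - 1)*(s^2 + 4).
Partial fraction decomposition gives [-4/(s - 1)] + [-2*s/(s^2 + 4)] + [-10/(s^2 + 4)].
Invert each term: -4/(s - 1) ↔ -4e^(t); -2·s/(s^2 + 4) ↔ -2cos(2t); -5·2/(s^2 + 4) ↔ -5sin(2t).

f(t) = -4*exp(t) - 5*sin(2*t) - 2*cos(2*t)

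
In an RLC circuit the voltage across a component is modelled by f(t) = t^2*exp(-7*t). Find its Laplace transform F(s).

L{t^2} = 2!/s^3 = 2/s^3.
By the first shifting theorem, multiplying by e^(-7t) replaces s with s + 7.

F(s) = 2/(s + 7)^3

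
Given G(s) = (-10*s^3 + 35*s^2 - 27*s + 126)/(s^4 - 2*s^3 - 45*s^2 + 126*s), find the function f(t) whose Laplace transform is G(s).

Factor the denominator: s^4 - 2*s^3 - 45*s^2 + 126*s = s*(s - 6)*(s - 3)*(s + 7).
Partial fraction decomposition gives [-1/(s - 3)] + [1/s] + [-4/(s - 6)] + [-6/(s + 7)].
Invert each term: -1/(s - 3) ↔ -e^(3t); 1/(s - 0) ↔ e^(0t); -4/(s - 6) ↔ -4e^(6t); -6/(s + 7) ↔ -6e^(-7t).

f(t) = -4*exp(6*t) - exp(3*t) + 1 - 6*exp(-7*t)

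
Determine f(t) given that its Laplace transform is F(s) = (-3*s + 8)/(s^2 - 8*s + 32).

Complete the square in the denominator: s^2 - 8*s + 32 = (s - 4)^2 + 4^2.
Split the numerator to match: -3*s + 8 = -3·(s - 4) - 1·4.
Invert each term: -3·(s - 4)/((s - 4)^2 + 16) ↔ -3e^(4t)cos(4t); -1·4/((s - 4)^2 + 16) ↔ -e^(4t)sin(4t).

f(t) = -exp(4*t)*sin(4*t) - 3*exp(4*t)*cos(4*t)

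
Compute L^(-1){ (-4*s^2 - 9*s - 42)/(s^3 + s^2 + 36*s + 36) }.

-sin(6*t) - 3*cos(6*t) - exp(-t)

Factor the denominator: s^3 + s^2 + 36*s + 36 = (s + 1)*(s^2 + 36).
Partial fraction decomposition gives [-1/(s + 1)] + [-3*s/(s^2 + 36)] + [-6/(s^2 + 36)].
Invert each term: -1/(s + 1) ↔ -e^(-t); -3·s/(s^2 + 36) ↔ -3cos(6t); -1·6/(s^2 + 36) ↔ -sin(6t).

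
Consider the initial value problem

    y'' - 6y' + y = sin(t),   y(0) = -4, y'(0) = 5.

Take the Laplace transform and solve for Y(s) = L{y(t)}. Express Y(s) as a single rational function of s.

Y(s) = (-4*s^3 + 29*s^2 - 4*s + 30)/(s^4 - 6*s^3 + 2*s^2 - 6*s + 1)

Transform both sides with L{·}.
The derivative rules (L{y''} = s^2 Y - s·y(0) - y'(0) and L{y'} = sY - y(0), with y(0) = -4, y'(0) = 5) turn the left side into (s^2 - 6*s + 1)Y - (-4*s + 29).
The right side is L{sin(t)} = 1/(s^2 + 1).
So (s^2 - 6*s + 1)Y = 1/(s^2 + 1) + (-4*s + 29).
Isolate Y and clear denominators.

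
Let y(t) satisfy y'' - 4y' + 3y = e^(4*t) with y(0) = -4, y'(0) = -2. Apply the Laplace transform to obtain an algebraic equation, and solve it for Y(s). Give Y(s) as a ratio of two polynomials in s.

Y(s) = (-4*s^2 + 30*s - 55)/(s^3 - 8*s^2 + 19*s - 12)

Take the Laplace transform of both sides.
The derivative rules (L{y''} = s^2 Y - s·y(0) - y'(0) and L{y'} = sY - y(0), with y(0) = -4, y'(0) = -2) turn the left side into (s^2 - 4*s + 3)Y - (-4*s + 14).
The right side is L{e^(4*t)} = 1/(s - 4).
So (s^2 - 4*s + 3)Y = 1/(s - 4) + (-4*s + 14).
Solve for Y(s) and write it as one ratio of polynomials.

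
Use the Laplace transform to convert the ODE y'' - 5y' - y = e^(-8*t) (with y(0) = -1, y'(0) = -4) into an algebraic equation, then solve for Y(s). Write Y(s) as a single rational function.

Apply the Laplace transform to the equation.
Using L{y''} = s^2 Y - s·y(0) - y'(0) and L{y'} = sY - y(0), with y(0) = -1, y'(0) = -4, the left side becomes (s^2 - 5*s - 1)Y - (-s + 1).
The right side is L{e^(-8*t)} = 1/(s + 8).
So (s^2 - 5*s - 1)Y = 1/(s + 8) + (-s + 1).
Solve for Y(s) and write it as one ratio of polynomials.

Y(s) = (-s^2 - 7*s + 9)/(s^3 + 3*s^2 - 41*s - 8)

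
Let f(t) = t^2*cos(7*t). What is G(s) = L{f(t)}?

G(s) = 2*s*(s^2 - 147)/(s^2 + 49)^3

L{cos(7t)} = s/(s^2 + 49).
Then apply L{t^2·g(t)} = (-1)^2 d^2/ds^2[H(s)] with H(s) = s/(s^2 + 49):
differentiating 2 times and applying the sign gives 2*s*(s^2 - 147)/(s^2 + 49)^3.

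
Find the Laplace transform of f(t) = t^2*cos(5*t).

L{cos(5t)} = s/(s^2 + 25).
Then apply L{t^2·g(t)} = (-1)^2 d^2/ds^2[H(s)] with H(s) = s/(s^2 + 25):
differentiating 2 times and applying the sign gives 2*s*(s^2 - 75)/(s^2 + 25)^3.

2*s*(s^2 - 75)/(s^2 + 25)^3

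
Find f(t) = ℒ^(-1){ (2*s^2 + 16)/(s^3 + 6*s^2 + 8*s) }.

f(t) = 2 - 6*exp(-2*t) + 6*exp(-4*t)

Factor the denominator: s^3 + 6*s^2 + 8*s = s*(s + 2)*(s + 4).
Partial fraction decomposition gives [-6/(s + 2)] + [2/s] + [6/(s + 4)].
Invert each term: -6/(s + 2) ↔ -6e^(-2t); 2/(s - 0) ↔ 2e^(0t); 6/(s + 4) ↔ 6e^(-4t).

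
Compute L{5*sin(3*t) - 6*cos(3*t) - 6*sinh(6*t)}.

-6*s/(s^2 + 9) + 15/(s^2 + 9) - 36/(s^2 - 36)

The transform is linear, so treat each term independently.
(-6)·[L{sinh(6t)} = 6/(s^2 - 36)]; (5)·[L{sin(3t)} = 3/(s^2 + 9)]; (-6)·[L{cos(3t)} = s/(s^2 + 9)].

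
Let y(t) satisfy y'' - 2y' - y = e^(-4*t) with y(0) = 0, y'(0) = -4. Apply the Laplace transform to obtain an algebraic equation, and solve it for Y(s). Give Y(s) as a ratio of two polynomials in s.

Laplace-transform each side.
The derivative rules (L{y''} = s^2 Y - s·y(0) - y'(0) and L{y'} = sY - y(0), with y(0) = 0, y'(0) = -4) turn the left side into (s^2 - 2*s - 1)Y - (-4).
The right side is L{e^(-4*t)} = 1/(s + 4).
So (s^2 - 2*s - 1)Y = 1/(s + 4) + (-4).
Solve for Y(s) and write it as one ratio of polynomials.

Y(s) = (-4*s - 15)/(s^3 + 2*s^2 - 9*s - 4)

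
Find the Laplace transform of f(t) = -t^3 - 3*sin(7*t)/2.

By linearity of the Laplace transform, transform each term separately.
(-1)·[L{t^3} = 3!/s^4 = 6/s^4]; (-3/2)·[L{sin(7t)} = 7/(s^2 + 49)].

-21/(2*(s^2 + 49)) - 6/s^4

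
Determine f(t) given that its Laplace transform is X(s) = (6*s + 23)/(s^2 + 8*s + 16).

Factor the denominator: s^2 + 8*s + 16 = (s + 4)^2.
Partial fraction decomposition gives [6/(s + 4)] + [-1/(s + 4)^2].
Invert each term: 6/(s + 4) ↔ 6e^(-4t); -1/(s + 4)^2 ↔ -t·e^(-4t).

f(t) = -t*exp(-4*t) + 6*exp(-4*t)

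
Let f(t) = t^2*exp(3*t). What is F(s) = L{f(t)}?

L{e^(3t)} = 1/(s - 3).
Then apply L{t^2·g(t)} = (-1)^2 d^2/ds^2[G(s)] with G(s) = 1/(s - 3):
differentiating 2 times and applying the sign gives 2/(s - 3)^3.

F(s) = 2/(s - 3)^3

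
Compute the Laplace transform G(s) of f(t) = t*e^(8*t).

L{e^(8t)} = 1/(s - 8).
Then apply L{t·g(t)} = -d/ds[H(s)] with H(s) = 1/(s - 8):
differentiating 1 time and applying the sign gives (s - 8)^(-2).

G(s) = (s - 8)^(-2)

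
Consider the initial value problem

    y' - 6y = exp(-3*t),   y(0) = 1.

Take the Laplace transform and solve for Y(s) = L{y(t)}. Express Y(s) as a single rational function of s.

Y(s) = (s + 4)/(s^2 - 3*s - 18)

Laplace-transform each side.
The derivative rules (L{y'} = sY - y(0) = sY - 1) turn the left side into (s - 6)Y - (1).
The right side is L{exp(-3*t)} = 1/(s + 3).
So (s - 6)Y = 1/(s + 3) + (1).
Isolate Y and clear denominators.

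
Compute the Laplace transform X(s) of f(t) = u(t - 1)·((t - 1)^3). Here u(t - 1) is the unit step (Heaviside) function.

By the second shifting theorem, L{u(t - c)·g(t - c)} = e^(-cs)·G(s) with c = 1 and G(s) = L{g(t)}.
L{t^3} = 3!/s^4 = 6/s^4.

X(s) = 6*exp(-s)/s^4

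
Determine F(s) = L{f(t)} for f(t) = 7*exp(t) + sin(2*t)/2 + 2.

The transform is linear, so treat each term independently.
(7)·[L{e^(t)} = 1/(s - 1)]; L{2} = 2/s; (1/2)·[L{sin(2t)} = 2/(s^2 + 4)].

F(s) = 1/(s^2 + 4) + 7/(s - 1) + 2/s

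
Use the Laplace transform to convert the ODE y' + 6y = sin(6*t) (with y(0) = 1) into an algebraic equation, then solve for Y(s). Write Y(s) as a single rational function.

Y(s) = (s^2 + 42)/(s^3 + 6*s^2 + 36*s + 216)

Apply the Laplace transform to the equation.
The derivative rules (L{y'} = sY - y(0) = sY - 1) turn the left side into (s + 6)Y - (1).
The right side is L{sin(6*t)} = 6/(s^2 + 36).
So (s + 6)Y = 6/(s^2 + 36) + (1).
Solve for Y(s) and write it as one ratio of polynomials.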